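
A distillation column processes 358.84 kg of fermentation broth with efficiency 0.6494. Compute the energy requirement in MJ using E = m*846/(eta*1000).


E = m * 846 / (eta * 1000)
= 358.84 * 846 / (0.6494 * 1000)
= 467.4756 MJ

467.4756 MJ


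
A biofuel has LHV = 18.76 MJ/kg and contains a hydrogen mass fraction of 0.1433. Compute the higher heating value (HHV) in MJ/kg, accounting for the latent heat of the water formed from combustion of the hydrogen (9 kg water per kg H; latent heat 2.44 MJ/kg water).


HHV = LHV + H_frac * 9 * 2.44
= 18.76 + 0.1433 * 9 * 2.44
= 21.9069 MJ/kg

21.9069 MJ/kg


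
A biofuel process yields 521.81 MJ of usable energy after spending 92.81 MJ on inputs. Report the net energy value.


NEV = E_out - E_in
= 521.81 - 92.81
= 429.0000 MJ

429.0000 MJ


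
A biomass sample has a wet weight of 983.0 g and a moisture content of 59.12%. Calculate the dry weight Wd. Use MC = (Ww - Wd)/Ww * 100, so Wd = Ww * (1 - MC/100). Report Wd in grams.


Wd = Ww * (1 - MC/100)
= 983.0 * (1 - 59.12/100)
= 401.8504 g

401.8504 g


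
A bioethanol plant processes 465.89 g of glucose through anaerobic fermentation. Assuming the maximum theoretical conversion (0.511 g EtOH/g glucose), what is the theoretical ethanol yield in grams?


Theoretical ethanol yield: m_EtOH = 0.511 * m_glucose
m_EtOH = 0.511 * 465.89 = 238.0698 g

238.0698 g


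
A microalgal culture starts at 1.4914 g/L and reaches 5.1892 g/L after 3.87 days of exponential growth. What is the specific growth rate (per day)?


mu = ln(X2/X1) / dt
= ln(5.1892/1.4914) / 3.87
= 0.3222 per day

0.3222 per day


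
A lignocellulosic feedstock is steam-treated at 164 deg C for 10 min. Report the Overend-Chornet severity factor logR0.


logR0 = log10(t * exp((T - 100) / 14.75))
= log10(10 * exp((164 - 100) / 14.75))
= 2.8844

2.8844


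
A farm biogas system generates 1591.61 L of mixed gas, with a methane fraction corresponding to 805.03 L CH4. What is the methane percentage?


CH4% = V_CH4 / V_total * 100
= 805.03 / 1591.61 * 100
= 50.5796%

50.5796%


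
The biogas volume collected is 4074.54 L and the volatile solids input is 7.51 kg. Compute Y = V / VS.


Y = V / VS
= 4074.54 / 7.51
= 542.5486 L/kg VS

542.5486 L/kg VS


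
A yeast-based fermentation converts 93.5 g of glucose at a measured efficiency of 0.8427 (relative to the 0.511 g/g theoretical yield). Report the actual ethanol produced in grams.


Actual ethanol: m = 0.511 * 93.5 * 0.8427
m = 40.2629 g

40.2629 g


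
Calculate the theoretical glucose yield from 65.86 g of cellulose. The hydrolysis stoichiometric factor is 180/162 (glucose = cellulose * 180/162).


glucose = cellulose * 180/162
= 65.86 * 180/162
= 73.1778 g

73.1778 g


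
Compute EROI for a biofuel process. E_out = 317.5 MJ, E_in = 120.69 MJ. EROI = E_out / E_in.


EROI = E_out / E_in
= 317.5 / 120.69
= 2.6307

2.6307


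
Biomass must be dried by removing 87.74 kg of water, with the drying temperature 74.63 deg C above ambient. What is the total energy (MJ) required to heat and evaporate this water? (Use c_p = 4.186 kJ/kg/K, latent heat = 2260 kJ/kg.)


E = m_water * (4.186 * dT + 2260) / 1000
= 87.74 * (4.186 * 74.63 + 2260) / 1000
= 225.7025 MJ

225.7025 MJ


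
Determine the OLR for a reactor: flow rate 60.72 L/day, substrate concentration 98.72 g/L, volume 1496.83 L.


OLR = Q * S / V
= 60.72 * 98.72 / 1496.83
= 4.0046 g/L/day

4.0046 g/L/day


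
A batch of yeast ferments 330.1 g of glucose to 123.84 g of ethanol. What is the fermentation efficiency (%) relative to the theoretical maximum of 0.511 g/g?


Fermentation efficiency = (actual / (0.511 * glucose)) * 100
= (123.84 / (0.511 * 330.1)) * 100
= 73.4166%

73.4166%


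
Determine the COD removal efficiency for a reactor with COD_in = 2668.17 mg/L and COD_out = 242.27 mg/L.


eta = (COD_in - COD_out) / COD_in * 100
= (2668.17 - 242.27) / 2668.17 * 100
= 90.9200%

90.9200%


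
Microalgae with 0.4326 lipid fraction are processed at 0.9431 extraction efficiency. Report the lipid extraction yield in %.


Y = lipid_content * extraction_eff * 100
= 0.4326 * 0.9431 * 100
= 40.7985%

40.7985%


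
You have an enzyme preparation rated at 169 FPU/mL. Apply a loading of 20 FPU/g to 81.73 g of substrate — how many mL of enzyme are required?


V = dosage * m_sub / activity
V = 20 * 81.73 / 169
V = 9.6722 mL

9.6722 mL


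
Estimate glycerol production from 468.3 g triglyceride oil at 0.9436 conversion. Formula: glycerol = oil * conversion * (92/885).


glycerol = oil * conv * (92/885)
= 468.3 * 0.9436 * 92 / 885
= 45.9364 g

45.9364 g


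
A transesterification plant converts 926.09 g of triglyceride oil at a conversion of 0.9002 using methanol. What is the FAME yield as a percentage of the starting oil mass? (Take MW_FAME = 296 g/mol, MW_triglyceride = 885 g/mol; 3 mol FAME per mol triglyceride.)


m_FAME = oil * conv * (3 * 296 / 885) = oil * conv * (888/885)
= 926.09 * 0.9002 * 888 / 885
= 836.4922 g
Y = m_FAME / oil * 100 = conv * (888/885) * 100
= 0.9002 * 888 / 885 * 100
= 90.33%

90.33%


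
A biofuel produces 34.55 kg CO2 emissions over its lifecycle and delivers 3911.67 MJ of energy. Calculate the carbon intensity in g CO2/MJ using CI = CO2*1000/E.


CI = CO2 * 1000 / E
= 34.55 * 1000 / 3911.67
= 8.8325 g CO2/MJ

8.8325 g CO2/MJ


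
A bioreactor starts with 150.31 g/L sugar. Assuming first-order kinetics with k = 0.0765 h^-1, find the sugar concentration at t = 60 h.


S = S0 * exp(-k * t)
S = 150.31 * exp(-0.0765 * 60)
S = 1.5261 g/L

1.5261 g/L


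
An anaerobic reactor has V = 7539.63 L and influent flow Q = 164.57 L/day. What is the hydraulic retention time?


HRT = V / Q
= 7539.63 / 164.57
= 45.8141 days

45.8141 days


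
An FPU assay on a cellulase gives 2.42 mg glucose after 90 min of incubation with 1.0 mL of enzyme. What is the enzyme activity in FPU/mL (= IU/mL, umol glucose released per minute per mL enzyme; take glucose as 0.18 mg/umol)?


Activity = glucose_mg / (0.18 mg/umol * V_mL * t_min)
= 2.42 / (0.18 * 1.0 * 90)
= 0.1494 FPU/mL

0.1494 FPU/mL


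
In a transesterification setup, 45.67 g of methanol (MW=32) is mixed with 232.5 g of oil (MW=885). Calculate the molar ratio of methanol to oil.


Molar ratio = n_MeOH / n_oil = (MeOH/32) / (oil/885) = (MeOH * 885) / (32 * oil)
= (45.67 * 885) / (32 * 232.5)
= 5.4325

5.4325


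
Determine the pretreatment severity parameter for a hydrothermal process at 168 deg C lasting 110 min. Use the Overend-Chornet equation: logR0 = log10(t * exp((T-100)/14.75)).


logR0 = log10(t * exp((T - 100) / 14.75))
= log10(110 * exp((168 - 100) / 14.75))
= 4.0436

4.0436


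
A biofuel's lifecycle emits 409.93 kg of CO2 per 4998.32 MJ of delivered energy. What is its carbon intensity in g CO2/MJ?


CI = CO2 * 1000 / E
= 409.93 * 1000 / 4998.32
= 82.0136 g CO2/MJ

82.0136 g CO2/MJ


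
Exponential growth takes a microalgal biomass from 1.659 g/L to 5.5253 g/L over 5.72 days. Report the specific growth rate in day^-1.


mu = ln(X2/X1) / dt
= ln(5.5253/1.659) / 5.72
= 0.2103 per day

0.2103 per day


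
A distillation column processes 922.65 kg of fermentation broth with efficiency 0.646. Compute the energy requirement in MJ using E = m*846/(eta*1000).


E = m * 846 / (eta * 1000)
= 922.65 * 846 / (0.646 * 1000)
= 1208.3002 MJ

1208.3002 MJ


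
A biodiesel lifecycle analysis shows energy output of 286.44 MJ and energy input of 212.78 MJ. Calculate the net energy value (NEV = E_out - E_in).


NEV = E_out - E_in
= 286.44 - 212.78
= 73.6600 MJ

73.6600 MJ


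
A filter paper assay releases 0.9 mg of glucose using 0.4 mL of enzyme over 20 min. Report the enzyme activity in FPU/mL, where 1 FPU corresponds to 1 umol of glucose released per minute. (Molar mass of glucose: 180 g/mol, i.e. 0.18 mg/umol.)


Activity = glucose_mg / (0.18 mg/umol * V_mL * t_min)
= 0.9 / (0.18 * 0.4 * 20)
= 0.6250 FPU/mL

0.6250 FPU/mL


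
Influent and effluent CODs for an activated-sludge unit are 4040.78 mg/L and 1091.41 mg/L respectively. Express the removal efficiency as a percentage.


eta = (COD_in - COD_out) / COD_in * 100
= (4040.78 - 1091.41) / 4040.78 * 100
= 72.9901%

72.9901%


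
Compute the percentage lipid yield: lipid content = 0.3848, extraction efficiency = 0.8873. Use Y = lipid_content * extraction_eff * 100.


Y = lipid_content * extraction_eff * 100
= 0.3848 * 0.8873 * 100
= 34.1433%

34.1433%


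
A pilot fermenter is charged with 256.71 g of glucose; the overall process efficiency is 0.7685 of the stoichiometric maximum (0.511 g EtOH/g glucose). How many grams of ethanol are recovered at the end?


Actual ethanol: m = 0.511 * 256.71 * 0.7685
m = 100.8109 g

100.8109 g


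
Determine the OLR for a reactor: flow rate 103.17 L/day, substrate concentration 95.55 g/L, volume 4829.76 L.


OLR = Q * S / V
= 103.17 * 95.55 / 4829.76
= 2.0411 g/L/day

2.0411 g/L/day


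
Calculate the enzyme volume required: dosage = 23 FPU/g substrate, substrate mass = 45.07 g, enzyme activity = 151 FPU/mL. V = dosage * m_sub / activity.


V = dosage * m_sub / activity
V = 23 * 45.07 / 151
V = 6.8650 mL

6.8650 mL


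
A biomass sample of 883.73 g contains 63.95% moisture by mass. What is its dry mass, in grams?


Wd = Ww * (1 - MC/100)
= 883.73 * (1 - 63.95/100)
= 318.5847 g

318.5847 g


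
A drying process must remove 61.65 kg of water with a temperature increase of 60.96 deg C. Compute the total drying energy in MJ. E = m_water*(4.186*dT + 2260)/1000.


E = m_water * (4.186 * dT + 2260) / 1000
= 61.65 * (4.186 * 60.96 + 2260) / 1000
= 155.0608 MJ

155.0608 MJ


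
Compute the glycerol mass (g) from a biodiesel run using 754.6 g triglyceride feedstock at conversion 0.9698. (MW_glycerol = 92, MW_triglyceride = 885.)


glycerol = oil * conv * (92/885)
= 754.6 * 0.9698 * 92 / 885
= 76.0753 g

76.0753 g


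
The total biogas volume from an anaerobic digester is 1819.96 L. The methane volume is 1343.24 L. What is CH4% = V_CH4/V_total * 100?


CH4% = V_CH4 / V_total * 100
= 1343.24 / 1819.96 * 100
= 73.8060%

73.8060%


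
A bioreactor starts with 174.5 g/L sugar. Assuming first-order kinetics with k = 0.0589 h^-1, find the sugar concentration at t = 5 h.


S = S0 * exp(-k * t)
S = 174.5 * exp(-0.0589 * 5)
S = 129.9857 g/L

129.9857 g/L


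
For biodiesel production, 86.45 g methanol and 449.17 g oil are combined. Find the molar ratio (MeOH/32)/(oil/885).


Molar ratio = n_MeOH / n_oil = (MeOH/32) / (oil/885) = (MeOH * 885) / (32 * oil)
= (86.45 * 885) / (32 * 449.17)
= 5.3229

5.3229


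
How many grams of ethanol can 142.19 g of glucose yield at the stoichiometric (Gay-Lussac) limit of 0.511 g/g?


Theoretical ethanol yield: m_EtOH = 0.511 * m_glucose
m_EtOH = 0.511 * 142.19 = 72.6591 g

72.6591 g


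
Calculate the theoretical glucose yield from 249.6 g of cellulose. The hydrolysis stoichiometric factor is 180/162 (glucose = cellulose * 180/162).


glucose = cellulose * 180/162
= 249.6 * 180/162
= 277.3333 g

277.3333 g


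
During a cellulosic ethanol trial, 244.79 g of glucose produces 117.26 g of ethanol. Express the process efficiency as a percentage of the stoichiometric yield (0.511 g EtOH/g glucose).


Fermentation efficiency = (actual / (0.511 * glucose)) * 100
= (117.26 / (0.511 * 244.79)) * 100
= 93.7422%

93.7422%


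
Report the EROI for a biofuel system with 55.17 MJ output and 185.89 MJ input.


EROI = E_out / E_in
= 55.17 / 185.89
= 0.2968

0.2968


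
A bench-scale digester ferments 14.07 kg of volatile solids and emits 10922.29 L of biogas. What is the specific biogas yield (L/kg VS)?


Y = V / VS
= 10922.29 / 14.07
= 776.2822 L/kg VS

776.2822 L/kg VS


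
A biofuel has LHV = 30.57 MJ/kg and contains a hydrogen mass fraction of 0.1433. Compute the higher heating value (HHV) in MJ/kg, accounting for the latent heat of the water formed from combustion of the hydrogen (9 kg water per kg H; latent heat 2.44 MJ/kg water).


HHV = LHV + H_frac * 9 * 2.44
= 30.57 + 0.1433 * 9 * 2.44
= 33.7169 MJ/kg

33.7169 MJ/kg


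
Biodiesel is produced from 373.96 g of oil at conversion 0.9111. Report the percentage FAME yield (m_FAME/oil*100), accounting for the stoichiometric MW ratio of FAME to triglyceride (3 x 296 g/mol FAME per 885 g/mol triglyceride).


m_FAME = oil * conv * (3 * 296 / 885) = oil * conv * (888/885)
= 373.96 * 0.9111 * 888 / 885
= 341.8699 g
Y = m_FAME / oil * 100 = conv * (888/885) * 100
= 0.9111 * 888 / 885 * 100
= 91.42%

91.42%


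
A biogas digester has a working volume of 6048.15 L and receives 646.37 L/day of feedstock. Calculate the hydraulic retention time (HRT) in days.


HRT = V / Q
= 6048.15 / 646.37
= 9.3571 days

9.3571 days


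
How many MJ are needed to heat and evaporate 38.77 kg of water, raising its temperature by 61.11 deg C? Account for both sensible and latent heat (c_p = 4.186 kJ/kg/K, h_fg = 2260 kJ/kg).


E = m_water * (4.186 * dT + 2260) / 1000
= 38.77 * (4.186 * 61.11 + 2260) / 1000
= 97.5378 MJ

97.5378 MJ


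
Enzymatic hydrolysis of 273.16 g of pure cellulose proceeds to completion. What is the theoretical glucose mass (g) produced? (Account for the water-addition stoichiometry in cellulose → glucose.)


glucose = cellulose * 180/162
= 273.16 * 180/162
= 303.5111 g

303.5111 g


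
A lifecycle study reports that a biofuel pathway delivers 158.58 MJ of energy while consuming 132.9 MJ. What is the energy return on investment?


EROI = E_out / E_in
= 158.58 / 132.9
= 1.1932

1.1932


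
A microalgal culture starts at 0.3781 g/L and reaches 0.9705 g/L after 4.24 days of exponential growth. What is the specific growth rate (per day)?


mu = ln(X2/X1) / dt
= ln(0.9705/0.3781) / 4.24
= 0.2223 per day

0.2223 per day


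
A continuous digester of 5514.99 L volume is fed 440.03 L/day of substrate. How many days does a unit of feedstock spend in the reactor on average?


HRT = V / Q
= 5514.99 / 440.03
= 12.5332 days

12.5332 days


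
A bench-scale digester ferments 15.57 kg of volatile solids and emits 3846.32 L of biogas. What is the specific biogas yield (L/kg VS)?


Y = V / VS
= 3846.32 / 15.57
= 247.0340 L/kg VS

247.0340 L/kg VS


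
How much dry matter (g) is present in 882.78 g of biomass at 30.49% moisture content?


Wd = Ww * (1 - MC/100)
= 882.78 * (1 - 30.49/100)
= 613.6204 g

613.6204 g


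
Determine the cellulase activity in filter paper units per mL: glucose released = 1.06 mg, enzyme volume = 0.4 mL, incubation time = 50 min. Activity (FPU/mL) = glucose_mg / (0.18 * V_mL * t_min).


Activity = glucose_mg / (0.18 mg/umol * V_mL * t_min)
= 1.06 / (0.18 * 0.4 * 50)
= 0.2944 FPU/mL

0.2944 FPU/mL


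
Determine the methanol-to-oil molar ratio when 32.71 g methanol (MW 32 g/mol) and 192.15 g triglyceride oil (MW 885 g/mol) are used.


Molar ratio = n_MeOH / n_oil = (MeOH/32) / (oil/885) = (MeOH * 885) / (32 * oil)
= (32.71 * 885) / (32 * 192.15)
= 4.7080

4.7080


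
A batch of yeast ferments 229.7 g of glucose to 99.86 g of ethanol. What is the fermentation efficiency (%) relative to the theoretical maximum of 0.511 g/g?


Fermentation efficiency = (actual / (0.511 * glucose)) * 100
= (99.86 / (0.511 * 229.7)) * 100
= 85.0765%

85.0765%


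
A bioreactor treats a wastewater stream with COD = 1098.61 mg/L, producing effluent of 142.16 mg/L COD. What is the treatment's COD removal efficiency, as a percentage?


eta = (COD_in - COD_out) / COD_in * 100
= (1098.61 - 142.16) / 1098.61 * 100
= 87.0600%

87.0600%


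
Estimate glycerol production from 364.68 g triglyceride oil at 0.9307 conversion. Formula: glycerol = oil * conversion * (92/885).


glycerol = oil * conv * (92/885)
= 364.68 * 0.9307 * 92 / 885
= 35.2831 g

35.2831 g


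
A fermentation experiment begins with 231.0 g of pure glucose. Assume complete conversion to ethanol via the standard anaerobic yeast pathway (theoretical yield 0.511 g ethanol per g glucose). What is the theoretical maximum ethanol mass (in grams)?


Theoretical ethanol yield: m_EtOH = 0.511 * m_glucose
m_EtOH = 0.511 * 231.0 = 118.0410 g

118.0410 g


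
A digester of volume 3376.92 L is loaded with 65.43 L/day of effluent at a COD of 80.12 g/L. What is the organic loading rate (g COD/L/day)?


OLR = Q * S / V
= 65.43 * 80.12 / 3376.92
= 1.5524 g/L/day

1.5524 g/L/day


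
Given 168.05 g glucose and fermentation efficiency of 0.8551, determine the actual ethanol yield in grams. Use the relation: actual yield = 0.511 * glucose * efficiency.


Actual ethanol: m = 0.511 * 168.05 * 0.8551
m = 73.4305 g

73.4305 g


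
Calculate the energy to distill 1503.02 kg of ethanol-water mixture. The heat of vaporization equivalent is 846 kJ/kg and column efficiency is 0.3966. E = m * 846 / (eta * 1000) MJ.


E = m * 846 / (eta * 1000)
= 1503.02 * 846 / (0.3966 * 1000)
= 3206.1395 MJ

3206.1395 MJ


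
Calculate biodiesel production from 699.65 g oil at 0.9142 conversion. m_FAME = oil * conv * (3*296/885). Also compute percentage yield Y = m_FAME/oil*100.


m_FAME = oil * conv * (3 * 296 / 885) = oil * conv * (888/885)
= 699.65 * 0.9142 * 888 / 885
= 641.7882 g
Y = m_FAME / oil * 100 = conv * (888/885) * 100
= 0.9142 * 888 / 885 * 100
= 91.73%

641.7882 g FAME; Y = 91.73%


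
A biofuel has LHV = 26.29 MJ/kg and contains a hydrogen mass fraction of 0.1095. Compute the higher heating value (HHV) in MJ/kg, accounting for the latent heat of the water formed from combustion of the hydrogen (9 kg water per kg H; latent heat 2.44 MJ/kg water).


HHV = LHV + H_frac * 9 * 2.44
= 26.29 + 0.1095 * 9 * 2.44
= 28.6946 MJ/kg

28.6946 MJ/kg


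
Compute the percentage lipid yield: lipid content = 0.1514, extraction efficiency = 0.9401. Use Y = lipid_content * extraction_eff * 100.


Y = lipid_content * extraction_eff * 100
= 0.1514 * 0.9401 * 100
= 14.2331%

14.2331%


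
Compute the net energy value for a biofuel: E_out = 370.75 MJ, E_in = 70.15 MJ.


NEV = E_out - E_in
= 370.75 - 70.15
= 300.6000 MJ

300.6000 MJ


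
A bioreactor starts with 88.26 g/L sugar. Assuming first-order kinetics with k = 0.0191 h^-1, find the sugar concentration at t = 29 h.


S = S0 * exp(-k * t)
S = 88.26 * exp(-0.0191 * 29)
S = 50.7234 g/L

50.7234 g/L


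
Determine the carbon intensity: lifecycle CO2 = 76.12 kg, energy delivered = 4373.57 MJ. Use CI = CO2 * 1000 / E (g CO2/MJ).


CI = CO2 * 1000 / E
= 76.12 * 1000 / 4373.57
= 17.4045 g CO2/MJ

17.4045 g CO2/MJ


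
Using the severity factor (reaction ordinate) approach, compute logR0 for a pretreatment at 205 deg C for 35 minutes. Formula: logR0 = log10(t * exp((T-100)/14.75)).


logR0 = log10(t * exp((T - 100) / 14.75))
= log10(35 * exp((205 - 100) / 14.75))
= 4.6357

4.6357


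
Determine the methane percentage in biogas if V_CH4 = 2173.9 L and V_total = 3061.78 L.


CH4% = V_CH4 / V_total * 100
= 2173.9 / 3061.78 * 100
= 71.0012%

71.0012%


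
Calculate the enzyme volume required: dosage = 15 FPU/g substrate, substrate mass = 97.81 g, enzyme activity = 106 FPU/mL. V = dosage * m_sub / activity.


V = dosage * m_sub / activity
V = 15 * 97.81 / 106
V = 13.8410 mL

13.8410 mL


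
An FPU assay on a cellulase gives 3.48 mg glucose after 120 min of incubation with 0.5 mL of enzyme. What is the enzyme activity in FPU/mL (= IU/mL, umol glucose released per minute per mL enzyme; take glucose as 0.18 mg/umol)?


Activity = glucose_mg / (0.18 mg/umol * V_mL * t_min)
= 3.48 / (0.18 * 0.5 * 120)
= 0.3222 FPU/mL

0.3222 FPU/mL


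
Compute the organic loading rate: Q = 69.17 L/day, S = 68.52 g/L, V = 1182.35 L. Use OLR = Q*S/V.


OLR = Q * S / V
= 69.17 * 68.52 / 1182.35
= 4.0086 g/L/day

4.0086 g/L/day


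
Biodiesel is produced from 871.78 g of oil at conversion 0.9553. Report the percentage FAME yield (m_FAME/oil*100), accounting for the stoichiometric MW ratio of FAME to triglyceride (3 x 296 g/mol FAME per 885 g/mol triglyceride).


m_FAME = oil * conv * (3 * 296 / 885) = oil * conv * (888/885)
= 871.78 * 0.9553 * 888 / 885
= 835.6345 g
Y = m_FAME / oil * 100 = conv * (888/885) * 100
= 0.9553 * 888 / 885 * 100
= 95.85%

95.85%


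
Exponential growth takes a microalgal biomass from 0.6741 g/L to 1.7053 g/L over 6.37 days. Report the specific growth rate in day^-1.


mu = ln(X2/X1) / dt
= ln(1.7053/0.6741) / 6.37
= 0.1457 per day

0.1457 per day


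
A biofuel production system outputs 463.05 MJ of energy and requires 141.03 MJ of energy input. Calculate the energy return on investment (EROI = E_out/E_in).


EROI = E_out / E_in
= 463.05 / 141.03
= 3.2833

3.2833


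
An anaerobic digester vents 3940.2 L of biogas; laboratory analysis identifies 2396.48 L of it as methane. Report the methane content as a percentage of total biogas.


CH4% = V_CH4 / V_total * 100
= 2396.48 / 3940.2 * 100
= 60.8213%

60.8213%


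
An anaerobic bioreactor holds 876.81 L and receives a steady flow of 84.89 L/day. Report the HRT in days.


HRT = V / Q
= 876.81 / 84.89
= 10.3288 days

10.3288 days


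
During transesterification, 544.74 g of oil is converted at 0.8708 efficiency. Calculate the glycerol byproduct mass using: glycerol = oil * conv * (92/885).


glycerol = oil * conv * (92/885)
= 544.74 * 0.8708 * 92 / 885
= 49.3120 g

49.3120 g


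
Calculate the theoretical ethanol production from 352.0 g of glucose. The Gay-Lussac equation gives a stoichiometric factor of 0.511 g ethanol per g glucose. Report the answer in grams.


Theoretical ethanol yield: m_EtOH = 0.511 * m_glucose
m_EtOH = 0.511 * 352.0 = 179.8720 g

179.8720 g


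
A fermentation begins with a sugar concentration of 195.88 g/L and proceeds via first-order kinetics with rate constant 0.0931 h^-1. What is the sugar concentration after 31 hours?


S = S0 * exp(-k * t)
S = 195.88 * exp(-0.0931 * 31)
S = 10.9288 g/L

10.9288 g/L


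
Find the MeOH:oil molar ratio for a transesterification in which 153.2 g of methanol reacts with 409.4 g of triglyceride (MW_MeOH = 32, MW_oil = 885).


Molar ratio = n_MeOH / n_oil = (MeOH/32) / (oil/885) = (MeOH * 885) / (32 * oil)
= (153.2 * 885) / (32 * 409.4)
= 10.3491

10.3491


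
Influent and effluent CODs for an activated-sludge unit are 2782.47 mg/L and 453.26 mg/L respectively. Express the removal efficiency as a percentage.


eta = (COD_in - COD_out) / COD_in * 100
= (2782.47 - 453.26) / 2782.47 * 100
= 83.7102%

83.7102%


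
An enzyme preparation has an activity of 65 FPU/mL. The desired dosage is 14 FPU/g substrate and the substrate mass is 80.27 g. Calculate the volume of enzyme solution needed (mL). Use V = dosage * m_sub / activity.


V = dosage * m_sub / activity
V = 14 * 80.27 / 65
V = 17.2889 mL

17.2889 mL


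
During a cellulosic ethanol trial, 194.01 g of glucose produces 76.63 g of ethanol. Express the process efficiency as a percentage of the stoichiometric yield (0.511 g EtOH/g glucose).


Fermentation efficiency = (actual / (0.511 * glucose)) * 100
= (76.63 / (0.511 * 194.01)) * 100
= 77.2954%

77.2954%


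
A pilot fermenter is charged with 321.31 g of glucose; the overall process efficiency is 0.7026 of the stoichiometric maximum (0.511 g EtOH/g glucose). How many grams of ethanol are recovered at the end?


Actual ethanol: m = 0.511 * 321.31 * 0.7026
m = 115.3595 g

115.3595 g


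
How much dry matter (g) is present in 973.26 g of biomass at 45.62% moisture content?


Wd = Ww * (1 - MC/100)
= 973.26 * (1 - 45.62/100)
= 529.2588 g

529.2588 g


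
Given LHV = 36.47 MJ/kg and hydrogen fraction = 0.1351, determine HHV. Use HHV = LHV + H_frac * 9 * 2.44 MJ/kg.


HHV = LHV + H_frac * 9 * 2.44
= 36.47 + 0.1351 * 9 * 2.44
= 39.4368 MJ/kg

39.4368 MJ/kg


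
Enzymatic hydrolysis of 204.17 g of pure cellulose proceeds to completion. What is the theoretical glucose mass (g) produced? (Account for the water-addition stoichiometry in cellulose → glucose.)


glucose = cellulose * 180/162
= 204.17 * 180/162
= 226.8556 g

226.8556 g


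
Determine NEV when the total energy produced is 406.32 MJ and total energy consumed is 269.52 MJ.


NEV = E_out - E_in
= 406.32 - 269.52
= 136.8000 MJ

136.8000 MJ


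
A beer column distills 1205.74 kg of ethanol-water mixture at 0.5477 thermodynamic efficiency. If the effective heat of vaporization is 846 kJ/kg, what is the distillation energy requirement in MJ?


E = m * 846 / (eta * 1000)
= 1205.74 * 846 / (0.5477 * 1000)
= 1862.4357 MJ

1862.4357 MJ


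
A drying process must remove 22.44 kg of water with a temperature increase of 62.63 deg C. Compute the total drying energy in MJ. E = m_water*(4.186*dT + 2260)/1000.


E = m_water * (4.186 * dT + 2260) / 1000
= 22.44 * (4.186 * 62.63 + 2260) / 1000
= 56.5975 MJ

56.5975 MJ


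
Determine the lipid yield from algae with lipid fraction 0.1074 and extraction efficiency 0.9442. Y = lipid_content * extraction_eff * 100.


Y = lipid_content * extraction_eff * 100
= 0.1074 * 0.9442 * 100
= 10.1407%

10.1407%


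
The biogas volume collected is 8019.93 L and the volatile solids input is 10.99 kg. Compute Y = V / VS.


Y = V / VS
= 8019.93 / 10.99
= 729.7480 L/kg VS

729.7480 L/kg VS


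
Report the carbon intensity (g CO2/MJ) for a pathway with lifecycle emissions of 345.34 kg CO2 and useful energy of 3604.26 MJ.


CI = CO2 * 1000 / E
= 345.34 * 1000 / 3604.26
= 95.8144 g CO2/MJ

95.8144 g CO2/MJ


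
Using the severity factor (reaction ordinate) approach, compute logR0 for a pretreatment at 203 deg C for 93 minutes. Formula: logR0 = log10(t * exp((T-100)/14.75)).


logR0 = log10(t * exp((T - 100) / 14.75))
= log10(93 * exp((203 - 100) / 14.75))
= 5.0012

5.0012


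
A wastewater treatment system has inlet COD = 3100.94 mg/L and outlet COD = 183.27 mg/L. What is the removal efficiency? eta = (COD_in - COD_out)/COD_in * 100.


eta = (COD_in - COD_out) / COD_in * 100
= (3100.94 - 183.27) / 3100.94 * 100
= 94.0899%

94.0899%


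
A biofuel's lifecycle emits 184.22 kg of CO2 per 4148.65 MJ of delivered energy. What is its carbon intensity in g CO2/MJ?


CI = CO2 * 1000 / E
= 184.22 * 1000 / 4148.65
= 44.4048 g CO2/MJ

44.4048 g CO2/MJ


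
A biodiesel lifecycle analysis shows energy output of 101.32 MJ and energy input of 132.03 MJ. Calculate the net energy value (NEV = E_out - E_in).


NEV = E_out - E_in
= 101.32 - 132.03
= -30.7100 MJ

-30.7100 MJ


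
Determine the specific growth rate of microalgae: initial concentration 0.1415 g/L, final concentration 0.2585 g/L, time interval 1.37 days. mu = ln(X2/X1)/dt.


mu = ln(X2/X1) / dt
= ln(0.2585/0.1415) / 1.37
= 0.4399 per day

0.4399 per day


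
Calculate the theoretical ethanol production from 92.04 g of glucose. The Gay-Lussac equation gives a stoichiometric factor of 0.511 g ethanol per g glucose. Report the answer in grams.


Theoretical ethanol yield: m_EtOH = 0.511 * m_glucose
m_EtOH = 0.511 * 92.04 = 47.0324 g

47.0324 g


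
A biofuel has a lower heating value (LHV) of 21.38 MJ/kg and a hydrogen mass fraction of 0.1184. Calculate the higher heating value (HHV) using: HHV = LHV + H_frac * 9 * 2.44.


HHV = LHV + H_frac * 9 * 2.44
= 21.38 + 0.1184 * 9 * 2.44
= 23.9801 MJ/kg

23.9801 MJ/kg


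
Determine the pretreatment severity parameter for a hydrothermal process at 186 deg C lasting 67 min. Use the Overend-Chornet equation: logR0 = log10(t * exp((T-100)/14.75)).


logR0 = log10(t * exp((T - 100) / 14.75))
= log10(67 * exp((186 - 100) / 14.75))
= 4.3582

4.3582


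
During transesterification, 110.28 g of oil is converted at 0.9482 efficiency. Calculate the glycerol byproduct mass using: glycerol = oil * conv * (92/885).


glycerol = oil * conv * (92/885)
= 110.28 * 0.9482 * 92 / 885
= 10.8703 g

10.8703 g


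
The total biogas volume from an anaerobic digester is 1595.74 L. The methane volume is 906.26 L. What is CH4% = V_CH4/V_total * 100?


CH4% = V_CH4 / V_total * 100
= 906.26 / 1595.74 * 100
= 56.7925%

56.7925%


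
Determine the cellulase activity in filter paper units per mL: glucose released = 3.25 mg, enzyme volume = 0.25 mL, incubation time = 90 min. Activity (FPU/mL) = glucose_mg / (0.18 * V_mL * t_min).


Activity = glucose_mg / (0.18 mg/umol * V_mL * t_min)
= 3.25 / (0.18 * 0.25 * 90)
= 0.8025 FPU/mL

0.8025 FPU/mL


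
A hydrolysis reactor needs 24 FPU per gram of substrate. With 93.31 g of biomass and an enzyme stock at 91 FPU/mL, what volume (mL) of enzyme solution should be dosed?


V = dosage * m_sub / activity
V = 24 * 93.31 / 91
V = 24.6092 mL

24.6092 mL


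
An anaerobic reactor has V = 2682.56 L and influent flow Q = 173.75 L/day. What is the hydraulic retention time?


HRT = V / Q
= 2682.56 / 173.75
= 15.4392 days

15.4392 days


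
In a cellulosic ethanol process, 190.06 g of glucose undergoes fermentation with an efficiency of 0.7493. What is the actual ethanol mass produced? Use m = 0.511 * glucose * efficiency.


Actual ethanol: m = 0.511 * 190.06 * 0.7493
m = 72.7725 g

72.7725 g


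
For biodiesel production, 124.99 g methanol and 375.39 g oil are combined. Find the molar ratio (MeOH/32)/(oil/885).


Molar ratio = n_MeOH / n_oil = (MeOH/32) / (oil/885) = (MeOH * 885) / (32 * oil)
= (124.99 * 885) / (32 * 375.39)
= 9.2084

9.2084


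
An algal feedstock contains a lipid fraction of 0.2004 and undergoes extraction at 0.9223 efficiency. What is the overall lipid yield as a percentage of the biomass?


Y = lipid_content * extraction_eff * 100
= 0.2004 * 0.9223 * 100
= 18.4829%

18.4829%


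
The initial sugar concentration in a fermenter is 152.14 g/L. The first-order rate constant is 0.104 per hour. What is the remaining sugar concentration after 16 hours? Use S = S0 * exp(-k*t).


S = S0 * exp(-k * t)
S = 152.14 * exp(-0.104 * 16)
S = 28.8123 g/L

28.8123 g/L


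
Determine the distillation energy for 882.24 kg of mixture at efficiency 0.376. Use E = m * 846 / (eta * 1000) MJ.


E = m * 846 / (eta * 1000)
= 882.24 * 846 / (0.376 * 1000)
= 1985.0400 MJ

1985.0400 MJ


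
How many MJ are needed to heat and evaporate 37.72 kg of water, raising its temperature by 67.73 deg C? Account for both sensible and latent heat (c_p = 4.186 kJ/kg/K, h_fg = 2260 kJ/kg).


E = m_water * (4.186 * dT + 2260) / 1000
= 37.72 * (4.186 * 67.73 + 2260) / 1000
= 95.9415 MJ

95.9415 MJ


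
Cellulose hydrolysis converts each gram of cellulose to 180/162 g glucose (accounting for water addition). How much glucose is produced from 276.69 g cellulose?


glucose = cellulose * 180/162
= 276.69 * 180/162
= 307.4333 g

307.4333 g


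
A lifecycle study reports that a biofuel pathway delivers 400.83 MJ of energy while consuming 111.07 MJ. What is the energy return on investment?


EROI = E_out / E_in
= 400.83 / 111.07
= 3.6088

3.6088


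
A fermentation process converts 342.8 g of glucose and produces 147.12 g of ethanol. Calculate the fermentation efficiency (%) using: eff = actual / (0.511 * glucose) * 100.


Fermentation efficiency = (actual / (0.511 * glucose)) * 100
= (147.12 / (0.511 * 342.8)) * 100
= 83.9866%

83.9866%


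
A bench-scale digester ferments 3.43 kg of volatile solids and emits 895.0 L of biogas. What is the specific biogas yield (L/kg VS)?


Y = V / VS
= 895.0 / 3.43
= 260.9329 L/kg VS

260.9329 L/kg VS


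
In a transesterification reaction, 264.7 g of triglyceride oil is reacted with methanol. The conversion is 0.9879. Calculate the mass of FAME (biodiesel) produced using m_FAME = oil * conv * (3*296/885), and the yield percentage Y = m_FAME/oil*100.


m_FAME = oil * conv * (3 * 296 / 885) = oil * conv * (888/885)
= 264.7 * 0.9879 * 888 / 885
= 262.3836 g
Y = m_FAME / oil * 100 = conv * (888/885) * 100
= 0.9879 * 888 / 885 * 100
= 99.12%

262.3836 g FAME; Y = 99.12%


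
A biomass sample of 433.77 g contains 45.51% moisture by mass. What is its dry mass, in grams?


Wd = Ww * (1 - MC/100)
= 433.77 * (1 - 45.51/100)
= 236.3613 g

236.3613 g


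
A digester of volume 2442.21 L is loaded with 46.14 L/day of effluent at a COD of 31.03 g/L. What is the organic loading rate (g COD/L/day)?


OLR = Q * S / V
= 46.14 * 31.03 / 2442.21
= 0.5862 g/L/day

0.5862 g/L/day


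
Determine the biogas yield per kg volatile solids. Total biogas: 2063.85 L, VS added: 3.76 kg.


Y = V / VS
= 2063.85 / 3.76
= 548.8963 L/kg VS

548.8963 L/kg VS


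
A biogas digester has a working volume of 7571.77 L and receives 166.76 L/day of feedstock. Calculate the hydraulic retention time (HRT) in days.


HRT = V / Q
= 7571.77 / 166.76
= 45.4052 days

45.4052 days


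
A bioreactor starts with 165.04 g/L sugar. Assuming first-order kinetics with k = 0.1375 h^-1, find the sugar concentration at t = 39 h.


S = S0 * exp(-k * t)
S = 165.04 * exp(-0.1375 * 39)
S = 0.7739 g/L

0.7739 g/L


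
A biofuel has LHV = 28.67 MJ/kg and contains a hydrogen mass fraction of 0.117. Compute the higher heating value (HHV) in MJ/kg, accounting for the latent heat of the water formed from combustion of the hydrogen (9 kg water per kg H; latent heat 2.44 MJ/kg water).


HHV = LHV + H_frac * 9 * 2.44
= 28.67 + 0.117 * 9 * 2.44
= 31.2393 MJ/kg

31.2393 MJ/kg


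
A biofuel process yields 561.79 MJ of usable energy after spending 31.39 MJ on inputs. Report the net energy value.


NEV = E_out - E_in
= 561.79 - 31.39
= 530.4000 MJ

530.4000 MJ


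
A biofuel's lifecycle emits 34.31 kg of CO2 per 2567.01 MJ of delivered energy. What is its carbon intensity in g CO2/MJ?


CI = CO2 * 1000 / E
= 34.31 * 1000 / 2567.01
= 13.3657 g CO2/MJ

13.3657 g CO2/MJ


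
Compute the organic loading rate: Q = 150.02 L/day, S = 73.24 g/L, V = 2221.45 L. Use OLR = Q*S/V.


OLR = Q * S / V
= 150.02 * 73.24 / 2221.45
= 4.9461 g/L/day

4.9461 g/L/day


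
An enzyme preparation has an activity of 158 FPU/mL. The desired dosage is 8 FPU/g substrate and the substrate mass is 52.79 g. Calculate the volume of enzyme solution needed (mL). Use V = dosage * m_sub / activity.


V = dosage * m_sub / activity
V = 8 * 52.79 / 158
V = 2.6729 mL

2.6729 mL


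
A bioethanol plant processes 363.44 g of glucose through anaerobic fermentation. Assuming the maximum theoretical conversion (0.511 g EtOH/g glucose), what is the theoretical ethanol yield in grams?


Theoretical ethanol yield: m_EtOH = 0.511 * m_glucose
m_EtOH = 0.511 * 363.44 = 185.7178 g

185.7178 g


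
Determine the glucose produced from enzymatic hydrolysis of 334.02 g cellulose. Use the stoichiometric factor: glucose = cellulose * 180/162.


glucose = cellulose * 180/162
= 334.02 * 180/162
= 371.1333 g

371.1333 g


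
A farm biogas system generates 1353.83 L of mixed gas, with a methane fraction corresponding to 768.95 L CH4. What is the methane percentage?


CH4% = V_CH4 / V_total * 100
= 768.95 / 1353.83 * 100
= 56.7981%

56.7981%


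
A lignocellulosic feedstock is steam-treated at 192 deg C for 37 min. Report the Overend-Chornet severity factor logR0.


logR0 = log10(t * exp((T - 100) / 14.75))
= log10(37 * exp((192 - 100) / 14.75))
= 4.2770

4.2770


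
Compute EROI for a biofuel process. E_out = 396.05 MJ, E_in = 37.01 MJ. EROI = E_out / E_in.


EROI = E_out / E_in
= 396.05 / 37.01
= 10.7012

10.7012


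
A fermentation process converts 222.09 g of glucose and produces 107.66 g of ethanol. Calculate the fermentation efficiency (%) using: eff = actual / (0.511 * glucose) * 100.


Fermentation efficiency = (actual / (0.511 * glucose)) * 100
= (107.66 / (0.511 * 222.09)) * 100
= 94.8647%

94.8647%


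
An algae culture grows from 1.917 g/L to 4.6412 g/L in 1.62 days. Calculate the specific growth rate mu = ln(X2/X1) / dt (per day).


mu = ln(X2/X1) / dt
= ln(4.6412/1.917) / 1.62
= 0.5458 per day

0.5458 per day


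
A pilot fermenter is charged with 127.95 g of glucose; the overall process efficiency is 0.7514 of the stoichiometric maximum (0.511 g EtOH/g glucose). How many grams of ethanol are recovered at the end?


Actual ethanol: m = 0.511 * 127.95 * 0.7514
m = 49.1284 g

49.1284 g


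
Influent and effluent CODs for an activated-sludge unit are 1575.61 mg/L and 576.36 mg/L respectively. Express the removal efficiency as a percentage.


eta = (COD_in - COD_out) / COD_in * 100
= (1575.61 - 576.36) / 1575.61 * 100
= 63.4199%

63.4199%


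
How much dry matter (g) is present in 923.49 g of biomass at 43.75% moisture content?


Wd = Ww * (1 - MC/100)
= 923.49 * (1 - 43.75/100)
= 519.4631 g

519.4631 g


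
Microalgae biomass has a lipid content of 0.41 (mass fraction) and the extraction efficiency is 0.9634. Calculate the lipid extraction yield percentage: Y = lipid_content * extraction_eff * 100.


Y = lipid_content * extraction_eff * 100
= 0.41 * 0.9634 * 100
= 39.4994%

39.4994%


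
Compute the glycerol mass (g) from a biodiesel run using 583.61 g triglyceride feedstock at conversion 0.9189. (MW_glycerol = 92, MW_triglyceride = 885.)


glycerol = oil * conv * (92/885)
= 583.61 * 0.9189 * 92 / 885
= 55.7488 g

55.7488 g


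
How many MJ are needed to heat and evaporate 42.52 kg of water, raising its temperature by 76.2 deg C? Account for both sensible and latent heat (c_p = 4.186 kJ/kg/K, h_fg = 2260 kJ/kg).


E = m_water * (4.186 * dT + 2260) / 1000
= 42.52 * (4.186 * 76.2 + 2260) / 1000
= 109.6579 MJ

109.6579 MJ


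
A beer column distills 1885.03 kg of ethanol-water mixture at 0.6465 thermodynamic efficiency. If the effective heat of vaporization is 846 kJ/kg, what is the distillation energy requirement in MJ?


E = m * 846 / (eta * 1000)
= 1885.03 * 846 / (0.6465 * 1000)
= 2466.7214 MJ

2466.7214 MJ


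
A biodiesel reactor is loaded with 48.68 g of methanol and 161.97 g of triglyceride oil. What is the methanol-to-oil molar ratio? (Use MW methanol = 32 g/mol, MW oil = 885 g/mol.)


Molar ratio = n_MeOH / n_oil = (MeOH/32) / (oil/885) = (MeOH * 885) / (32 * oil)
= (48.68 * 885) / (32 * 161.97)
= 8.3121

8.3121


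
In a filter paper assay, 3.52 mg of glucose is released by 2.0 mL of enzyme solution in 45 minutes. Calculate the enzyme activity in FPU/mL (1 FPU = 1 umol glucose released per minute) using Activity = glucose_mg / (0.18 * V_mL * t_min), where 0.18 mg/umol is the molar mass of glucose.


Activity = glucose_mg / (0.18 mg/umol * V_mL * t_min)
= 3.52 / (0.18 * 2.0 * 45)
= 0.2173 FPU/mL

0.2173 FPU/mL


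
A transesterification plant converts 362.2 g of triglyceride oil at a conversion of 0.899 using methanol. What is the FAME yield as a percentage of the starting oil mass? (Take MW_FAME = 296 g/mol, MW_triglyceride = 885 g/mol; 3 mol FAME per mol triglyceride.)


m_FAME = oil * conv * (3 * 296 / 885) = oil * conv * (888/885)
= 362.2 * 0.899 * 888 / 885
= 326.7216 g
Y = m_FAME / oil * 100 = conv * (888/885) * 100
= 0.899 * 888 / 885 * 100
= 90.20%

90.20%


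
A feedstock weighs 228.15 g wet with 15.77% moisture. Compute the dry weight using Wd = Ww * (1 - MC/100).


Wd = Ww * (1 - MC/100)
= 228.15 * (1 - 15.77/100)
= 192.1707 g

192.1707 g


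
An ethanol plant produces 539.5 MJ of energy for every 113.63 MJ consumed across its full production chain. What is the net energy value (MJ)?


NEV = E_out - E_in
= 539.5 - 113.63
= 425.8700 MJ

425.8700 MJ


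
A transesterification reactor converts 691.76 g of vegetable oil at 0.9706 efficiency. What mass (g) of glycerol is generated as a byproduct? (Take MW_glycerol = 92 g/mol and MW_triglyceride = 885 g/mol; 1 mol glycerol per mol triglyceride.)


glycerol = oil * conv * (92/885)
= 691.76 * 0.9706 * 92 / 885
= 69.7976 g

69.7976 g


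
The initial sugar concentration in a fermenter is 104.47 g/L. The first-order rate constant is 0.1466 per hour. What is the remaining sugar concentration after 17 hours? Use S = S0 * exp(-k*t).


S = S0 * exp(-k * t)
S = 104.47 * exp(-0.1466 * 17)
S = 8.6426 g/L

8.6426 g/L
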